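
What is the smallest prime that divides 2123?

2123 is odd.
Digit sum 8, not divisible by 3.
Ends in 3: not divisible by 5.
7: 2123 = 7·303 + 2
11: 2123 = 11·193

11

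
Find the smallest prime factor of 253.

253 is odd.
Digit sum 10, not divisible by 3.
Ends in 3: not divisible by 5.
7: 253 = 7·36 + 1
11: 253 = 11·23

11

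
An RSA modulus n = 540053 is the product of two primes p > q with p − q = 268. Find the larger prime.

Since p = q + 268, we have 540053 = q(q + 268), so q² + 268q − 540053 = 0.
Discriminant: 268² + 4·540053 = 71824 + 2160212 = 2232036; √2232036 = 1494.
q = (−268 + 1494)/2 = 613, and p = q + 268 = 881.
Check: 613 · 881 = 540053.

881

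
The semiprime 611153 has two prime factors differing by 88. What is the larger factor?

827

Since p = q + 88, we have 611153 = q(q + 88), so q² + 88q − 611153 = 0.
Discriminant: 88² + 4·611153 = 7744 + 2444612 = 2452356; √2452356 = 1566.
q = (−88 + 1566)/2 = 739, and p = q + 88 = 827.
Check: 739 · 827 = 611153.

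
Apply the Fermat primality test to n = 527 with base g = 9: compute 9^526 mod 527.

9^1 ≡ 9 (mod 527)
9^2 ≡ 9^2 = 81 ≡ 81 (mod 527)
9^4 ≡ 81^2 = 6561 ≡ 237 (mod 527)
9^8 ≡ 237^2 = 56169 ≡ 307 (mod 527)
9^16 ≡ 307^2 = 94249 ≡ 443 (mod 527)
9^32 ≡ 443^2 = 196249 ≡ 205 (mod 527)
9^64 ≡ 205^2 = 42025 ≡ 392 (mod 527)
9^128 ≡ 392^2 = 153664 ≡ 307 (mod 527)
9^256 ≡ 307^2 = 94249 ≡ 443 (mod 527)
9^512 ≡ 443^2 = 196249 ≡ 205 (mod 527)
526 = 512 + 8 + 4 + 2 in binary powers of 2.
So 9^526 ≡ 205 · 307 · 237 · 81 ≡ 412 (mod 527).
Since 412 ≠ 1, base 9 is a Fermat witness: 527 is composite.

412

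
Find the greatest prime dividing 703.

37

703 = 19 · 37
37 is prime.
So 703 = 19 · 37; the largest prime factor is 37.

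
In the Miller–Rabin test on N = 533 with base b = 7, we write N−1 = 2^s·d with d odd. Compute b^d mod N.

176

533 − 1 = 532 = 2^2 · 133, so d = 133.
7^1 ≡ 7 (mod 533)
7^2 ≡ 7^2 = 49 ≡ 49 (mod 533)
7^4 ≡ 49^2 = 2401 ≡ 269 (mod 533)
7^8 ≡ 269^2 = 72361 ≡ 406 (mod 533)
7^16 ≡ 406^2 = 164836 ≡ 139 (mod 533)
7^32 ≡ 139^2 = 19321 ≡ 133 (mod 533)
7^64 ≡ 133^2 = 17689 ≡ 100 (mod 533)
7^128 ≡ 100^2 = 10000 ≡ 406 (mod 533)
133 = 128 + 4 + 1 in binary powers of 2.
So 7^133 ≡ 406 · 269 · 7 ≡ 176 (mod 533).
Squaring chain: 176 → 62; never reaches −1, so base 7 is a Miller–Rabin witness that 533 is composite.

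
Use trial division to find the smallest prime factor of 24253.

24253 is odd.
Digit sum 16, not divisible by 3.
Ends in 3: not divisible by 5.
7: 24253 = 7·3464 + 5
11: 24253 = 11·2204 + 9
13: 24253 = 13·1865 + 8
17: 24253 = 17·1426 + 11
19: 24253 = 19·1276 + 9
23: 24253 = 23·1054 + 11
29: 24253 = 29·836 + 9
31: 24253 = 31·782 + 11
37: 24253 = 37·655 + 18
41: 24253 = 41·591 + 22
43: 24253 = 43·564 + 1
47: 24253 = 47·516 + 1
53: 24253 = 53·457 + 32
59: 24253 = 59·411 + 4
61: 24253 = 61·397 + 36
67: 24253 = 67·361 + 66
71: 24253 = 71·341 + 42
73: 24253 = 73·332 + 17
79: 24253 = 79·307

79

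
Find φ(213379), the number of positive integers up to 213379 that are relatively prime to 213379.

Factor: 213379 = 37 · 73 · 79.
φ(213379) = (37−1) · (73−1) · (79−1) = 36 · 72 · 78 = 202176.

202176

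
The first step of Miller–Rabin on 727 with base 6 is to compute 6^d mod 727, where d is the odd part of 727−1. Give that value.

726

727 − 1 = 726 = 2^1 · 363, so d = 363.
6^1 ≡ 6 (mod 727)
6^2 ≡ 6^2 = 36 ≡ 36 (mod 727)
6^4 ≡ 36^2 = 1296 ≡ 569 (mod 727)
6^8 ≡ 569^2 = 323761 ≡ 246 (mod 727)
6^16 ≡ 246^2 = 60516 ≡ 175 (mod 727)
6^32 ≡ 175^2 = 30625 ≡ 91 (mod 727)
6^64 ≡ 91^2 = 8281 ≡ 284 (mod 727)
6^128 ≡ 284^2 = 80656 ≡ 686 (mod 727)
6^256 ≡ 686^2 = 470596 ≡ 227 (mod 727)
363 = 256 + 64 + 32 + 8 + 2 + 1 in binary powers of 2.
So 6^363 ≡ 227 · 284 · 91 · 246 · 36 · 6 ≡ 726 (mod 727).
Since 6^d ≡ 726 (mod 727), base 6 does not prove 727 composite.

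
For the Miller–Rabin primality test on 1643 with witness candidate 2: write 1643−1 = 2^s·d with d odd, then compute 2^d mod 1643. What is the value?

622

1643 − 1 = 1642 = 2^1 · 821, so d = 821.
2^1 ≡ 2 (mod 1643)
2^2 ≡ 2^2 = 4 ≡ 4 (mod 1643)
2^4 ≡ 4^2 = 16 ≡ 16 (mod 1643)
2^8 ≡ 16^2 = 256 ≡ 256 (mod 1643)
2^16 ≡ 256^2 = 65536 ≡ 1459 (mod 1643)
2^32 ≡ 1459^2 = 2128681 ≡ 996 (mod 1643)
2^64 ≡ 996^2 = 992016 ≡ 1287 (mod 1643)
2^128 ≡ 1287^2 = 1656369 ≡ 225 (mod 1643)
2^256 ≡ 225^2 = 50625 ≡ 1335 (mod 1643)
2^512 ≡ 1335^2 = 1782225 ≡ 1213 (mod 1643)
821 = 512 + 256 + 32 + 16 + 4 + 1 in binary powers of 2.
So 2^821 ≡ 1213 · 1335 · 996 · 1459 · 16 · 2 ≡ 622 (mod 1643).
Squaring chain: 622; never reaches −1, so base 2 is a Miller–Rabin witness that 1643 is composite.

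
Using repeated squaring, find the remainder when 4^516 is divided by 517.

4^1 ≡ 4 (mod 517)
4^2 ≡ 4^2 = 16 ≡ 16 (mod 517)
4^4 ≡ 16^2 = 256 ≡ 256 (mod 517)
4^8 ≡ 256^2 = 65536 ≡ 394 (mod 517)
4^16 ≡ 394^2 = 155236 ≡ 136 (mod 517)
4^32 ≡ 136^2 = 18496 ≡ 401 (mod 517)
4^64 ≡ 401^2 = 160801 ≡ 14 (mod 517)
4^128 ≡ 14^2 = 196 ≡ 196 (mod 517)
4^256 ≡ 196^2 = 38416 ≡ 158 (mod 517)
4^512 ≡ 158^2 = 24964 ≡ 148 (mod 517)
516 = 512 + 4 in binary powers of 2.
So 4^516 ≡ 148 · 256 ≡ 147 (mod 517).
Since 147 ≠ 1, base 4 is a Fermat witness: 517 is composite.

147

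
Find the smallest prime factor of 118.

118 is even: 2 divides it.

2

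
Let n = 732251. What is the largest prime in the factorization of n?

79

732251 = 13 · 56327
56327 = 23 · 2449
2449 = 31 · 79
79 is prime.
So 732251 = 13 · 23 · 31 · 79; the largest prime factor is 79.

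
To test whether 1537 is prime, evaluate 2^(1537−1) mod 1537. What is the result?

49

2^1 ≡ 2 (mod 1537)
2^2 ≡ 2^2 = 4 ≡ 4 (mod 1537)
2^4 ≡ 4^2 = 16 ≡ 16 (mod 1537)
2^8 ≡ 16^2 = 256 ≡ 256 (mod 1537)
2^16 ≡ 256^2 = 65536 ≡ 982 (mod 1537)
2^32 ≡ 982^2 = 964324 ≡ 625 (mod 1537)
2^64 ≡ 625^2 = 390625 ≡ 227 (mod 1537)
2^128 ≡ 227^2 = 51529 ≡ 808 (mod 1537)
2^256 ≡ 808^2 = 652864 ≡ 1176 (mod 1537)
2^512 ≡ 1176^2 = 1382976 ≡ 1213 (mod 1537)
2^1024 ≡ 1213^2 = 1471369 ≡ 460 (mod 1537)
1536 = 1024 + 512 in binary powers of 2.
So 2^1536 ≡ 460 · 1213 ≡ 49 (mod 1537).
Since 49 ≠ 1, base 2 is a Fermat witness: 1537 is composite.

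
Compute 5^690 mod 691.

5^1 ≡ 5 (mod 691)
5^2 ≡ 5^2 = 25 ≡ 25 (mod 691)
5^4 ≡ 25^2 = 625 ≡ 625 (mod 691)
5^8 ≡ 625^2 = 390625 ≡ 210 (mod 691)
5^16 ≡ 210^2 = 44100 ≡ 567 (mod 691)
5^32 ≡ 567^2 = 321489 ≡ 174 (mod 691)
5^64 ≡ 174^2 = 30276 ≡ 563 (mod 691)
5^128 ≡ 563^2 = 316969 ≡ 491 (mod 691)
5^256 ≡ 491^2 = 241081 ≡ 613 (mod 691)
5^512 ≡ 613^2 = 375769 ≡ 556 (mod 691)
690 = 512 + 128 + 32 + 16 + 2 in binary powers of 2.
So 5^690 ≡ 556 · 491 · 174 · 567 · 25 ≡ 1 (mod 691).
Since the result is 1, base 5 gives no evidence that 691 is composite.

1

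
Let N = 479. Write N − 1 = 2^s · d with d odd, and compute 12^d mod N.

1

479 − 1 = 478 = 2^1 · 239, so d = 239.
12^1 ≡ 12 (mod 479)
12^2 ≡ 12^2 = 144 ≡ 144 (mod 479)
12^4 ≡ 144^2 = 20736 ≡ 139 (mod 479)
12^8 ≡ 139^2 = 19321 ≡ 161 (mod 479)
12^16 ≡ 161^2 = 25921 ≡ 55 (mod 479)
12^32 ≡ 55^2 = 3025 ≡ 151 (mod 479)
12^64 ≡ 151^2 = 22801 ≡ 288 (mod 479)
12^128 ≡ 288^2 = 82944 ≡ 77 (mod 479)
239 = 128 + 64 + 32 + 8 + 4 + 2 + 1 in binary powers of 2.
So 12^239 ≡ 77 · 288 · 151 · 161 · 139 · 144 · 12 ≡ 1 (mod 479).
Since 12^d ≡ 1 (mod 479), base 12 does not prove 479 composite.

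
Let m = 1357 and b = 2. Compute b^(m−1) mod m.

997

2^1 ≡ 2 (mod 1357)
2^2 ≡ 2^2 = 4 ≡ 4 (mod 1357)
2^4 ≡ 4^2 = 16 ≡ 16 (mod 1357)
2^8 ≡ 16^2 = 256 ≡ 256 (mod 1357)
2^16 ≡ 256^2 = 65536 ≡ 400 (mod 1357)
2^32 ≡ 400^2 = 160000 ≡ 1231 (mod 1357)
2^64 ≡ 1231^2 = 1515361 ≡ 949 (mod 1357)
2^128 ≡ 949^2 = 900601 ≡ 910 (mod 1357)
2^256 ≡ 910^2 = 828100 ≡ 330 (mod 1357)
2^512 ≡ 330^2 = 108900 ≡ 340 (mod 1357)
2^1024 ≡ 340^2 = 115600 ≡ 255 (mod 1357)
1356 = 1024 + 256 + 64 + 8 + 4 in binary powers of 2.
So 2^1356 ≡ 255 · 330 · 949 · 256 · 16 ≡ 997 (mod 1357).
Since 997 ≠ 1, base 2 is a Fermat witness: 1357 is composite.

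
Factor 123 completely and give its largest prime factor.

123 = 3 · 41
41 is prime.
So 123 = 3 · 41; the largest prime factor is 41.

41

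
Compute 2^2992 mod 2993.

2^1 ≡ 2 (mod 2993)
2^2 ≡ 2^2 = 4 ≡ 4 (mod 2993)
2^4 ≡ 4^2 = 16 ≡ 16 (mod 2993)
2^8 ≡ 16^2 = 256 ≡ 256 (mod 2993)
2^16 ≡ 256^2 = 65536 ≡ 2683 (mod 2993)
2^32 ≡ 2683^2 = 7198489 ≡ 324 (mod 2993)
2^64 ≡ 324^2 = 104976 ≡ 221 (mod 2993)
2^128 ≡ 221^2 = 48841 ≡ 953 (mod 2993)
2^256 ≡ 953^2 = 908209 ≡ 1330 (mod 2993)
2^512 ≡ 1330^2 = 1768900 ≡ 37 (mod 2993)
2^1024 ≡ 37^2 = 1369 ≡ 1369 (mod 2993)
2^2048 ≡ 1369^2 = 1874161 ≡ 543 (mod 2993)
2992 = 2048 + 512 + 256 + 128 + 32 + 16 in binary powers of 2.
So 2^2992 ≡ 543 · 37 · 1330 · 953 · 324 · 2683 ≡ 1841 (mod 2993).
Since 1841 ≠ 1, base 2 is a Fermat witness: 2993 is composite.

1841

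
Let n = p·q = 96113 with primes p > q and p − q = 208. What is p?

431

Since p = q + 208, we have 96113 = q(q + 208), so q² + 208q − 96113 = 0.
Discriminant: 208² + 4·96113 = 43264 + 384452 = 427716; √427716 = 654.
q = (−208 + 654)/2 = 223, and p = q + 208 = 431.
Check: 223 · 431 = 96113.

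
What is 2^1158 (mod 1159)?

2^1 ≡ 2 (mod 1159)
2^2 ≡ 2^2 = 4 ≡ 4 (mod 1159)
2^4 ≡ 4^2 = 16 ≡ 16 (mod 1159)
2^8 ≡ 16^2 = 256 ≡ 256 (mod 1159)
2^16 ≡ 256^2 = 65536 ≡ 632 (mod 1159)
2^32 ≡ 632^2 = 399424 ≡ 728 (mod 1159)
2^64 ≡ 728^2 = 529984 ≡ 321 (mod 1159)
2^128 ≡ 321^2 = 103041 ≡ 1049 (mod 1159)
2^256 ≡ 1049^2 = 1100401 ≡ 510 (mod 1159)
2^512 ≡ 510^2 = 260100 ≡ 484 (mod 1159)
2^1024 ≡ 484^2 = 234256 ≡ 138 (mod 1159)
1158 = 1024 + 128 + 4 + 2 in binary powers of 2.
So 2^1158 ≡ 138 · 1049 · 16 · 4 ≡ 881 (mod 1159).
Since 881 ≠ 1, base 2 is a Fermat witness: 1159 is composite.

881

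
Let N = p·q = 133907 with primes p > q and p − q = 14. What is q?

Since p = q + 14, we have 133907 = q(q + 14), so q² + 14q − 133907 = 0.
Discriminant: 14² + 4·133907 = 196 + 535628 = 535824; √535824 = 732.
q = (−14 + 732)/2 = 359, and p = q + 14 = 373.
Check: 359 · 373 = 133907.

359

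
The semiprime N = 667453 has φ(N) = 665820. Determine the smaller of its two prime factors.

811

φ(n) = (p−1)(q−1) = n − (p+q) + 1, so p + q = 667453 − 665820 + 1 = 1634.
p and q are the roots of t² − 1634t + 667453 = 0.
Discriminant: 1634² − 4·667453 = 2669956 − 2669812 = 144; √144 = 12.
q = (1634 − 12)/2 = 811, p = (1634 + 12)/2 = 823.
Check: 811 · 823 = 667453.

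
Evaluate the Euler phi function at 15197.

11952

Factor: 15197 = 7 · 13 · 167.
φ(15197) = (7−1) · (13−1) · (167−1) = 6 · 12 · 166 = 11952.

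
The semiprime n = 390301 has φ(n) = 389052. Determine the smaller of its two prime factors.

607

φ(n) = (p−1)(q−1) = n − (p+q) + 1, so p + q = 390301 − 389052 + 1 = 1250.
p and q are the roots of t² − 1250t + 390301 = 0.
Discriminant: 1250² − 4·390301 = 1562500 − 1561204 = 1296; √1296 = 36.
q = (1250 − 36)/2 = 607, p = (1250 + 36)/2 = 643.
Check: 607 · 643 = 390301.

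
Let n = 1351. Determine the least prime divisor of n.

1351 is odd.
Digit sum 10, not divisible by 3.
Ends in 1: not divisible by 5.
7: 1351 = 7·193

7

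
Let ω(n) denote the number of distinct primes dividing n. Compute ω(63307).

3

63307 = 29 · 2183
2183 = 37 · 59
63307 = 29 · 37 · 59, which has 3 distinct prime factors.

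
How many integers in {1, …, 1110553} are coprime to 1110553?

Factor: 1110553 = 97 · 107^2.
φ(1110553) = (97−1) · 107^1·(107−1) = 96 · 11342 = 1088832.

1088832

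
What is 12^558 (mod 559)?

183

12^1 ≡ 12 (mod 559)
12^2 ≡ 12^2 = 144 ≡ 144 (mod 559)
12^4 ≡ 144^2 = 20736 ≡ 53 (mod 559)
12^8 ≡ 53^2 = 2809 ≡ 14 (mod 559)
12^16 ≡ 14^2 = 196 ≡ 196 (mod 559)
12^32 ≡ 196^2 = 38416 ≡ 404 (mod 559)
12^64 ≡ 404^2 = 163216 ≡ 547 (mod 559)
12^128 ≡ 547^2 = 299209 ≡ 144 (mod 559)
12^256 ≡ 144^2 = 20736 ≡ 53 (mod 559)
12^512 ≡ 53^2 = 2809 ≡ 14 (mod 559)
558 = 512 + 32 + 8 + 4 + 2 in binary powers of 2.
So 12^558 ≡ 14 · 404 · 14 · 53 · 144 ≡ 183 (mod 559).
Since 183 ≠ 1, base 12 is a Fermat witness: 559 is composite.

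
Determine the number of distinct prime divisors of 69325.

3

69325 = 5^2 · 2773
2773 = 47 · 59
69325 = 5^2 · 47 · 59, which has 3 distinct prime factors.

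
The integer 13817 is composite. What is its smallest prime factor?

41

13817 is odd.
Digit sum 20, not divisible by 3.
Ends in 7: not divisible by 5.
7: 13817 = 7·1973 + 6
11: 13817 = 11·1256 + 1
13: 13817 = 13·1062 + 11
17: 13817 = 17·812 + 13
19: 13817 = 19·727 + 4
23: 13817 = 23·600 + 17
29: 13817 = 29·476 + 13
31: 13817 = 31·445 + 22
37: 13817 = 37·373 + 16
41: 13817 = 41·337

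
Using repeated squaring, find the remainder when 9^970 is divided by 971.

9^1 ≡ 9 (mod 971)
9^2 ≡ 9^2 = 81 ≡ 81 (mod 971)
9^4 ≡ 81^2 = 6561 ≡ 735 (mod 971)
9^8 ≡ 735^2 = 540225 ≡ 349 (mod 971)
9^16 ≡ 349^2 = 121801 ≡ 426 (mod 971)
9^32 ≡ 426^2 = 181476 ≡ 870 (mod 971)
9^64 ≡ 870^2 = 756900 ≡ 491 (mod 971)
9^128 ≡ 491^2 = 241081 ≡ 273 (mod 971)
9^256 ≡ 273^2 = 74529 ≡ 733 (mod 971)
9^512 ≡ 733^2 = 537289 ≡ 326 (mod 971)
970 = 512 + 256 + 128 + 64 + 8 + 2 in binary powers of 2.
So 9^970 ≡ 326 · 733 · 273 · 491 · 349 · 81 ≡ 1 (mod 971).
Since the result is 1, base 9 gives no evidence that 971 is composite.

1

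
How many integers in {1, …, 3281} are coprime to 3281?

3072

Factor: 3281 = 17 · 193.
φ(3281) = (17−1) · (193−1) = 16 · 192 = 3072.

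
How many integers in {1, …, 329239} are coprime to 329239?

305280

Factor: 329239 = 17 · 107 · 181.
φ(329239) = (17−1) · (107−1) · (181−1) = 16 · 106 · 180 = 305280.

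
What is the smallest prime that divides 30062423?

79

30062423 is odd.
Digit sum 20, not divisible by 3.
Ends in 3: not divisible by 5.
7: 30062423 = 7·4294631 + 6
11: 30062423 = 11·2732947 + 6
13: 30062423 = 13·2312494 + 1
17: 30062423 = 17·1768377 + 14
19: 30062423 = 19·1582232 + 15
23: 30062423 = 23·1307061 + 20
29: 30062423 = 29·1036635 + 8
31: 30062423 = 31·969755 + 18
37: 30062423 = 37·812497 + 34
41: 30062423 = 41·733229 + 34
43: 30062423 = 43·699126 + 5
47: 30062423 = 47·639626 + 1
53: 30062423 = 53·567215 + 28
59: 30062423 = 59·509532 + 35
61: 30062423 = 61·492826 + 37
67: 30062423 = 67·448692 + 59
71: 30062423 = 71·423414 + 29
73: 30062423 = 73·411814 + 1
79: 30062423 = 79·380537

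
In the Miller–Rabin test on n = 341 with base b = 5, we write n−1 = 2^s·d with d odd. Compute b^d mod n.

341 − 1 = 340 = 2^2 · 85, so d = 85.
5^1 ≡ 5 (mod 341)
5^2 ≡ 5^2 = 25 ≡ 25 (mod 341)
5^4 ≡ 25^2 = 625 ≡ 284 (mod 341)
5^8 ≡ 284^2 = 80656 ≡ 180 (mod 341)
5^16 ≡ 180^2 = 32400 ≡ 5 (mod 341)
5^32 ≡ 5^2 = 25 ≡ 25 (mod 341)
5^64 ≡ 25^2 = 625 ≡ 284 (mod 341)
85 = 64 + 16 + 4 + 1 in binary powers of 2.
So 5^85 ≡ 284 · 5 · 284 · 5 ≡ 67 (mod 341).
Squaring chain: 67 → 56; never reaches −1, so base 5 is a Miller–Rabin witness that 341 is composite.

67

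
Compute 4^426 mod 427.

253

4^1 ≡ 4 (mod 427)
4^2 ≡ 4^2 = 16 ≡ 16 (mod 427)
4^4 ≡ 16^2 = 256 ≡ 256 (mod 427)
4^8 ≡ 256^2 = 65536 ≡ 205 (mod 427)
4^16 ≡ 205^2 = 42025 ≡ 179 (mod 427)
4^32 ≡ 179^2 = 32041 ≡ 16 (mod 427)
4^64 ≡ 16^2 = 256 ≡ 256 (mod 427)
4^128 ≡ 256^2 = 65536 ≡ 205 (mod 427)
4^256 ≡ 205^2 = 42025 ≡ 179 (mod 427)
426 = 256 + 128 + 32 + 8 + 2 in binary powers of 2.
So 4^426 ≡ 179 · 205 · 16 · 205 · 16 ≡ 253 (mod 427).
Since 253 ≠ 1, base 4 is a Fermat witness: 427 is composite.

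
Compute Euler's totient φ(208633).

Factor: 208633 = 23 · 47 · 193.
φ(208633) = (23−1) · (47−1) · (193−1) = 22 · 46 · 192 = 194304.

194304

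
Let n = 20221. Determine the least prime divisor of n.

73

20221 is odd.
Digit sum 7, not divisible by 3.
Ends in 1: not divisible by 5.
7: 20221 = 7·2888 + 5
11: 20221 = 11·1838 + 3
13: 20221 = 13·1555 + 6
17: 20221 = 17·1189 + 8
19: 20221 = 19·1064 + 5
23: 20221 = 23·879 + 4
29: 20221 = 29·697 + 8
31: 20221 = 31·652 + 9
37: 20221 = 37·546 + 19
41: 20221 = 41·493 + 8
43: 20221 = 43·470 + 11
47: 20221 = 47·430 + 11
53: 20221 = 53·381 + 28
59: 20221 = 59·342 + 43
61: 20221 = 61·331 + 30
67: 20221 = 67·301 + 54
71: 20221 = 71·284 + 57
73: 20221 = 73·277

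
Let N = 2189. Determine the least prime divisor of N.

2189 is odd.
Digit sum 20, not divisible by 3.
Ends in 9: not divisible by 5.
7: 2189 = 7·312 + 5
11: 2189 = 11·199

11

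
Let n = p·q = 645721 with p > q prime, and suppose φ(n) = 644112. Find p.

φ(n) = (p−1)(q−1) = n − (p+q) + 1, so p + q = 645721 − 644112 + 1 = 1610.
p and q are the roots of t² − 1610t + 645721 = 0.
Discriminant: 1610² − 4·645721 = 2592100 − 2582884 = 9216; √9216 = 96.
q = (1610 − 96)/2 = 757, p = (1610 + 96)/2 = 853.
Check: 757 · 853 = 645721.

853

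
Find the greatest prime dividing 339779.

339779 = 11 · 30889
30889 = 17 · 1817
1817 = 23 · 79
79 is prime.
So 339779 = 11 · 17 · 23 · 79; the largest prime factor is 79.

79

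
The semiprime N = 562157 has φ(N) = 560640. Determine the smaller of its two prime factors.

641

φ(n) = (p−1)(q−1) = n − (p+q) + 1, so p + q = 562157 − 560640 + 1 = 1518.
p and q are the roots of t² − 1518t + 562157 = 0.
Discriminant: 1518² − 4·562157 = 2304324 − 2248628 = 55696; √55696 = 236.
q = (1518 − 236)/2 = 641, p = (1518 + 236)/2 = 877.
Check: 641 · 877 = 562157.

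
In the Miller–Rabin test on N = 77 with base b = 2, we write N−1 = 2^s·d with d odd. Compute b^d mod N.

72

77 − 1 = 76 = 2^2 · 19, so d = 19.
2^1 ≡ 2 (mod 77)
2^2 ≡ 2^2 = 4 ≡ 4 (mod 77)
2^4 ≡ 4^2 = 16 ≡ 16 (mod 77)
2^8 ≡ 16^2 = 256 ≡ 25 (mod 77)
2^16 ≡ 25^2 = 625 ≡ 9 (mod 77)
19 = 16 + 2 + 1 in binary powers of 2.
So 2^19 ≡ 9 · 4 · 2 ≡ 72 (mod 77).
Squaring chain: 72 → 25; never reaches −1, so base 2 is a Miller–Rabin witness that 77 is composite.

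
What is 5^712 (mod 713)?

315

5^1 ≡ 5 (mod 713)
5^2 ≡ 5^2 = 25 ≡ 25 (mod 713)
5^4 ≡ 25^2 = 625 ≡ 625 (mod 713)
5^8 ≡ 625^2 = 390625 ≡ 614 (mod 713)
5^16 ≡ 614^2 = 376996 ≡ 532 (mod 713)
5^32 ≡ 532^2 = 283024 ≡ 676 (mod 713)
5^64 ≡ 676^2 = 456976 ≡ 656 (mod 713)
5^128 ≡ 656^2 = 430336 ≡ 397 (mod 713)
5^256 ≡ 397^2 = 157609 ≡ 36 (mod 713)
5^512 ≡ 36^2 = 1296 ≡ 583 (mod 713)
712 = 512 + 128 + 64 + 8 in binary powers of 2.
So 5^712 ≡ 583 · 397 · 656 · 614 ≡ 315 (mod 713).
Since 315 ≠ 1, base 5 is a Fermat witness: 713 is composite.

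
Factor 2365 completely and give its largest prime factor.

43

2365 = 5 · 473
473 = 11 · 43
43 is prime.
So 2365 = 5 · 11 · 43; the largest prime factor is 43.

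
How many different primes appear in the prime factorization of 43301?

3

43301 = 19 · 2279
2279 = 43 · 53
43301 = 19 · 43 · 53, which has 3 distinct prime factors.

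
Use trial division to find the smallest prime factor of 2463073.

59

2463073 is odd.
Digit sum 25, not divisible by 3.
Ends in 3: not divisible by 5.
7: 2463073 = 7·351867 + 4
11: 2463073 = 11·223915 + 8
13: 2463073 = 13·189467 + 2
17: 2463073 = 17·144886 + 11
19: 2463073 = 19·129635 + 8
23: 2463073 = 23·107090 + 3
29: 2463073 = 29·84933 + 16
31: 2463073 = 31·79453 + 30
37: 2463073 = 37·66569 + 20
41: 2463073 = 41·60074 + 39
43: 2463073 = 43·57280 + 33
47: 2463073 = 47·52405 + 38
53: 2463073 = 53·46473 + 4
59: 2463073 = 59·41747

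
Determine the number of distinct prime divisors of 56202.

56202 = 2 · 28101
28101 = 3 · 9367
9367 = 17 · 551
551 = 19 · 29
56202 = 2 · 3 · 17 · 19 · 29, which has 5 distinct prime factors.

5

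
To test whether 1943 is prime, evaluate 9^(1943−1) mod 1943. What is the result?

9^1 ≡ 9 (mod 1943)
9^2 ≡ 9^2 = 81 ≡ 81 (mod 1943)
9^4 ≡ 81^2 = 6561 ≡ 732 (mod 1943)
9^8 ≡ 732^2 = 535824 ≡ 1499 (mod 1943)
9^16 ≡ 1499^2 = 2247001 ≡ 893 (mod 1943)
9^32 ≡ 893^2 = 797449 ≡ 819 (mod 1943)
9^64 ≡ 819^2 = 670761 ≡ 426 (mod 1943)
9^128 ≡ 426^2 = 181476 ≡ 777 (mod 1943)
9^256 ≡ 777^2 = 603729 ≡ 1399 (mod 1943)
9^512 ≡ 1399^2 = 1957201 ≡ 600 (mod 1943)
9^1024 ≡ 600^2 = 360000 ≡ 545 (mod 1943)
1942 = 1024 + 512 + 256 + 128 + 16 + 4 + 2 in binary powers of 2.
So 9^1942 ≡ 545 · 600 · 1399 · 777 · 893 · 732 · 81 ≡ 1069 (mod 1943).
Since 1069 ≠ 1, base 9 is a Fermat witness: 1943 is composite.

1069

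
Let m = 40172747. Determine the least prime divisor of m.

83

40172747 is odd.
Digit sum 32, not divisible by 3.
Ends in 7: not divisible by 5.
7: 40172747 = 7·5738963 + 6
11: 40172747 = 11·3652067 + 10
13: 40172747 = 13·3090211 + 4
17: 40172747 = 17·2363102 + 13
19: 40172747 = 19·2114355 + 2
23: 40172747 = 23·1746641 + 4
29: 40172747 = 29·1385267 + 4
31: 40172747 = 31·1295895 + 2
37: 40172747 = 37·1085749 + 34
41: 40172747 = 41·979823 + 4
43: 40172747 = 43·934249 + 40
47: 40172747 = 47·854739 + 14
53: 40172747 = 53·757976 + 19
59: 40172747 = 59·680894 + 1
61: 40172747 = 61·658569 + 38
67: 40172747 = 67·599593 + 16
71: 40172747 = 71·565813 + 24
73: 40172747 = 73·550311 + 44
79: 40172747 = 79·508515 + 62
83: 40172747 = 83·484009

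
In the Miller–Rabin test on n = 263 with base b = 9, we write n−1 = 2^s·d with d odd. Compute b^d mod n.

263 − 1 = 262 = 2^1 · 131, so d = 131.
9^1 ≡ 9 (mod 263)
9^2 ≡ 9^2 = 81 ≡ 81 (mod 263)
9^4 ≡ 81^2 = 6561 ≡ 249 (mod 263)
9^8 ≡ 249^2 = 62001 ≡ 196 (mod 263)
9^16 ≡ 196^2 = 38416 ≡ 18 (mod 263)
9^32 ≡ 18^2 = 324 ≡ 61 (mod 263)
9^64 ≡ 61^2 = 3721 ≡ 39 (mod 263)
9^128 ≡ 39^2 = 1521 ≡ 206 (mod 263)
131 = 128 + 2 + 1 in binary powers of 2.
So 9^131 ≡ 206 · 81 · 9 ≡ 1 (mod 263).
Since 9^d ≡ 1 (mod 263), base 9 does not prove 263 composite.

1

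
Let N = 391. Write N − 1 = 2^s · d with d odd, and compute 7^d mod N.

241

391 − 1 = 390 = 2^1 · 195, so d = 195.
7^1 ≡ 7 (mod 391)
7^2 ≡ 7^2 = 49 ≡ 49 (mod 391)
7^4 ≡ 49^2 = 2401 ≡ 55 (mod 391)
7^8 ≡ 55^2 = 3025 ≡ 288 (mod 391)
7^16 ≡ 288^2 = 82944 ≡ 52 (mod 391)
7^32 ≡ 52^2 = 2704 ≡ 358 (mod 391)
7^64 ≡ 358^2 = 128164 ≡ 307 (mod 391)
7^128 ≡ 307^2 = 94249 ≡ 18 (mod 391)
195 = 128 + 64 + 2 + 1 in binary powers of 2.
So 7^195 ≡ 18 · 307 · 49 · 7 ≡ 241 (mod 391).
Squaring chain: 241; never reaches −1, so base 7 is a Miller–Rabin witness that 391 is composite.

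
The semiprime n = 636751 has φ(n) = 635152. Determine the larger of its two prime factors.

φ(n) = (p−1)(q−1) = n − (p+q) + 1, so p + q = 636751 − 635152 + 1 = 1600.
p and q are the roots of t² − 1600t + 636751 = 0.
Discriminant: 1600² − 4·636751 = 2560000 − 2547004 = 12996; √12996 = 114.
q = (1600 − 114)/2 = 743, p = (1600 + 114)/2 = 857.
Check: 743 · 857 = 636751.

857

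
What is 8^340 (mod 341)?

1

8^1 ≡ 8 (mod 341)
8^2 ≡ 8^2 = 64 ≡ 64 (mod 341)
8^4 ≡ 64^2 = 4096 ≡ 4 (mod 341)
8^8 ≡ 4^2 = 16 ≡ 16 (mod 341)
8^16 ≡ 16^2 = 256 ≡ 256 (mod 341)
8^32 ≡ 256^2 = 65536 ≡ 64 (mod 341)
8^64 ≡ 64^2 = 4096 ≡ 4 (mod 341)
8^128 ≡ 4^2 = 16 ≡ 16 (mod 341)
8^256 ≡ 16^2 = 256 ≡ 256 (mod 341)
340 = 256 + 64 + 16 + 4 in binary powers of 2.
So 8^340 ≡ 256 · 4 · 256 · 4 ≡ 1 (mod 341).
Since the result is 1, base 8 gives no evidence that 341 is composite.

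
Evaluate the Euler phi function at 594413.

565488

Factor: 594413 = 29 · 103 · 199.
φ(594413) = (29−1) · (103−1) · (199−1) = 28 · 102 · 198 = 565488.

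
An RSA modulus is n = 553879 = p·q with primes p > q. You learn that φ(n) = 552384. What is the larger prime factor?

φ(n) = (p−1)(q−1) = n − (p+q) + 1, so p + q = 553879 − 552384 + 1 = 1496.
p and q are the roots of t² − 1496t + 553879 = 0.
Discriminant: 1496² − 4·553879 = 2238016 − 2215516 = 22500; √22500 = 150.
q = (1496 − 150)/2 = 673, p = (1496 + 150)/2 = 823.
Check: 673 · 823 = 553879.

823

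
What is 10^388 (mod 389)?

1

10^1 ≡ 10 (mod 389)
10^2 ≡ 10^2 = 100 ≡ 100 (mod 389)
10^4 ≡ 100^2 = 10000 ≡ 275 (mod 389)
10^8 ≡ 275^2 = 75625 ≡ 159 (mod 389)
10^16 ≡ 159^2 = 25281 ≡ 385 (mod 389)
10^32 ≡ 385^2 = 148225 ≡ 16 (mod 389)
10^64 ≡ 16^2 = 256 ≡ 256 (mod 389)
10^128 ≡ 256^2 = 65536 ≡ 184 (mod 389)
10^256 ≡ 184^2 = 33856 ≡ 13 (mod 389)
388 = 256 + 128 + 4 in binary powers of 2.
So 10^388 ≡ 13 · 184 · 275 ≡ 1 (mod 389).
Since the result is 1, base 10 gives no evidence that 389 is composite.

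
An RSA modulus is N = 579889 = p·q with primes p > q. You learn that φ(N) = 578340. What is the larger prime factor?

φ(n) = (p−1)(q−1) = n − (p+q) + 1, so p + q = 579889 − 578340 + 1 = 1550.
p and q are the roots of t² − 1550t + 579889 = 0.
Discriminant: 1550² − 4·579889 = 2402500 − 2319556 = 82944; √82944 = 288.
q = (1550 − 288)/2 = 631, p = (1550 + 288)/2 = 919.
Check: 631 · 919 = 579889.

919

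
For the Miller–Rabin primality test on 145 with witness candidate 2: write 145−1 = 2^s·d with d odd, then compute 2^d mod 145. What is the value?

145 − 1 = 144 = 2^4 · 9, so d = 9.
2^1 ≡ 2 (mod 145)
2^2 ≡ 2^2 = 4 ≡ 4 (mod 145)
2^4 ≡ 4^2 = 16 ≡ 16 (mod 145)
2^8 ≡ 16^2 = 256 ≡ 111 (mod 145)
9 = 8 + 1 in binary powers of 2.
So 2^9 ≡ 111 · 2 ≡ 77 (mod 145).
Squaring chain: 77 → 129 → 111 → 141; never reaches −1, so base 2 is a Miller–Rabin witness that 145 is composite.

77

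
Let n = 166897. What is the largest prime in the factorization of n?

166897 = 47 · 3551
3551 = 53 · 67
67 is prime.
So 166897 = 47 · 53 · 67; the largest prime factor is 67.

67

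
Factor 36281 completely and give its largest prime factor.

36281 = 7 · 5183
5183 = 71 · 73
73 is prime.
So 36281 = 7 · 71 · 73; the largest prime factor is 73.

73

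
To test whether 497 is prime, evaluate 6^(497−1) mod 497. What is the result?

6^1 ≡ 6 (mod 497)
6^2 ≡ 6^2 = 36 ≡ 36 (mod 497)
6^4 ≡ 36^2 = 1296 ≡ 302 (mod 497)
6^8 ≡ 302^2 = 91204 ≡ 253 (mod 497)
6^16 ≡ 253^2 = 64009 ≡ 393 (mod 497)
6^32 ≡ 393^2 = 154449 ≡ 379 (mod 497)
6^64 ≡ 379^2 = 143641 ≡ 8 (mod 497)
6^128 ≡ 8^2 = 64 ≡ 64 (mod 497)
6^256 ≡ 64^2 = 4096 ≡ 120 (mod 497)
496 = 256 + 128 + 64 + 32 + 16 in binary powers of 2.
So 6^496 ≡ 120 · 64 · 8 · 379 · 393 ≡ 435 (mod 497).
Since 435 ≠ 1, base 6 is a Fermat witness: 497 is composite.

435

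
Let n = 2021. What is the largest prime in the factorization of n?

2021 = 43 · 47
47 is prime.
So 2021 = 43 · 47; the largest prime factor is 47.

47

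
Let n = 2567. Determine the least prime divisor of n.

17

2567 is odd.
Digit sum 20, not divisible by 3.
Ends in 7: not divisible by 5.
7: 2567 = 7·366 + 5
11: 2567 = 11·233 + 4
13: 2567 = 13·197 + 6
17: 2567 = 17·151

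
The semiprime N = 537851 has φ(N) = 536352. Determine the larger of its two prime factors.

907

φ(n) = (p−1)(q−1) = n − (p+q) + 1, so p + q = 537851 − 536352 + 1 = 1500.
p and q are the roots of t² − 1500t + 537851 = 0.
Discriminant: 1500² − 4·537851 = 2250000 − 2151404 = 98596; √98596 = 314.
q = (1500 − 314)/2 = 593, p = (1500 + 314)/2 = 907.
Check: 593 · 907 = 537851.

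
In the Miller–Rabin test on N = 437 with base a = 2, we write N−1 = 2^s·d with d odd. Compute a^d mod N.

173

437 − 1 = 436 = 2^2 · 109, so d = 109.
2^1 ≡ 2 (mod 437)
2^2 ≡ 2^2 = 4 ≡ 4 (mod 437)
2^4 ≡ 4^2 = 16 ≡ 16 (mod 437)
2^8 ≡ 16^2 = 256 ≡ 256 (mod 437)
2^16 ≡ 256^2 = 65536 ≡ 423 (mod 437)
2^32 ≡ 423^2 = 178929 ≡ 196 (mod 437)
2^64 ≡ 196^2 = 38416 ≡ 397 (mod 437)
109 = 64 + 32 + 8 + 4 + 1 in binary powers of 2.
So 2^109 ≡ 397 · 196 · 256 · 16 · 2 ≡ 173 (mod 437).
Squaring chain: 173 → 213; never reaches −1, so base 2 is a Miller–Rabin witness that 437 is composite.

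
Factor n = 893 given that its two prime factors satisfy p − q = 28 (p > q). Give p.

47

Since p = q + 28, we have 893 = q(q + 28), so q² + 28q − 893 = 0.
Discriminant: 28² + 4·893 = 784 + 3572 = 4356; √4356 = 66.
q = (−28 + 66)/2 = 19, and p = q + 28 = 47.
Check: 19 · 47 = 893.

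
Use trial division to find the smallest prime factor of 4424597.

4424597 is odd.
Digit sum 35, not divisible by 3.
Ends in 7: not divisible by 5.
7: 4424597 = 7·632085 + 2
11: 4424597 = 11·402236 + 1
13: 4424597 = 13·340353 + 8
17: 4424597 = 17·260270 + 7
19: 4424597 = 19·232873 + 10
23: 4424597 = 23·192373 + 18
29: 4424597 = 29·152572 + 9
31: 4424597 = 31·142728 + 29
37: 4424597 = 37·119583 + 26
41: 4424597 = 41·107917

41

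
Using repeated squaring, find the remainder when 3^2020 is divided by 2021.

3^1 ≡ 3 (mod 2021)
3^2 ≡ 3^2 = 9 ≡ 9 (mod 2021)
3^4 ≡ 9^2 = 81 ≡ 81 (mod 2021)
3^8 ≡ 81^2 = 6561 ≡ 498 (mod 2021)
3^16 ≡ 498^2 = 248004 ≡ 1442 (mod 2021)
3^32 ≡ 1442^2 = 2079364 ≡ 1776 (mod 2021)
3^64 ≡ 1776^2 = 3154176 ≡ 1416 (mod 2021)
3^128 ≡ 1416^2 = 2005056 ≡ 224 (mod 2021)
3^256 ≡ 224^2 = 50176 ≡ 1672 (mod 2021)
3^512 ≡ 1672^2 = 2795584 ≡ 541 (mod 2021)
3^1024 ≡ 541^2 = 292681 ≡ 1657 (mod 2021)
2020 = 1024 + 512 + 256 + 128 + 64 + 32 + 4 in binary powers of 2.
So 3^2020 ≡ 1657 · 541 · 1672 · 224 · 1416 · 1776 · 81 ≡ 253 (mod 2021).
Since 253 ≠ 1, base 3 is a Fermat witness: 2021 is composite.

253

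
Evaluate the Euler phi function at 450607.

Factor: 450607 = 61 · 83 · 89.
φ(450607) = (61−1) · (83−1) · (89−1) = 60 · 82 · 88 = 432960.

432960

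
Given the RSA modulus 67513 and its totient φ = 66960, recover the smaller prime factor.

181

φ(n) = (p−1)(q−1) = n − (p+q) + 1, so p + q = 67513 − 66960 + 1 = 554.
p and q are the roots of t² − 554t + 67513 = 0.
Discriminant: 554² − 4·67513 = 306916 − 270052 = 36864; √36864 = 192.
q = (554 − 192)/2 = 181, p = (554 + 192)/2 = 373.
Check: 181 · 373 = 67513.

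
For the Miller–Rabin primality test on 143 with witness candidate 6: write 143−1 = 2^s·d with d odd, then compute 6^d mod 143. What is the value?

50

143 − 1 = 142 = 2^1 · 71, so d = 71.
6^1 ≡ 6 (mod 143)
6^2 ≡ 6^2 = 36 ≡ 36 (mod 143)
6^4 ≡ 36^2 = 1296 ≡ 9 (mod 143)
6^8 ≡ 9^2 = 81 ≡ 81 (mod 143)
6^16 ≡ 81^2 = 6561 ≡ 126 (mod 143)
6^32 ≡ 126^2 = 15876 ≡ 3 (mod 143)
6^64 ≡ 3^2 = 9 ≡ 9 (mod 143)
71 = 64 + 4 + 2 + 1 in binary powers of 2.
So 6^71 ≡ 9 · 9 · 36 · 6 ≡ 50 (mod 143).
Squaring chain: 50; never reaches −1, so base 6 is a Miller–Rabin witness that 143 is composite.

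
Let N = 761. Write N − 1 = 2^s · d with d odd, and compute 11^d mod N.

761 − 1 = 760 = 2^3 · 95, so d = 95.
11^1 ≡ 11 (mod 761)
11^2 ≡ 11^2 = 121 ≡ 121 (mod 761)
11^4 ≡ 121^2 = 14641 ≡ 182 (mod 761)
11^8 ≡ 182^2 = 33124 ≡ 401 (mod 761)
11^16 ≡ 401^2 = 160801 ≡ 230 (mod 761)
11^32 ≡ 230^2 = 52900 ≡ 391 (mod 761)
11^64 ≡ 391^2 = 152881 ≡ 681 (mod 761)
95 = 64 + 16 + 8 + 4 + 2 + 1 in binary powers of 2.
So 11^95 ≡ 681 · 230 · 401 · 182 · 121 · 11 ≡ 62 (mod 761).
Squaring chain: 62 → 39 → 760; reaches −1, so base 11 does not prove 761 composite.

62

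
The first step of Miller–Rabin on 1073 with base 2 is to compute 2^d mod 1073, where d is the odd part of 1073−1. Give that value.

540

1073 − 1 = 1072 = 2^4 · 67, so d = 67.
2^1 ≡ 2 (mod 1073)
2^2 ≡ 2^2 = 4 ≡ 4 (mod 1073)
2^4 ≡ 4^2 = 16 ≡ 16 (mod 1073)
2^8 ≡ 16^2 = 256 ≡ 256 (mod 1073)
2^16 ≡ 256^2 = 65536 ≡ 83 (mod 1073)
2^32 ≡ 83^2 = 6889 ≡ 451 (mod 1073)
2^64 ≡ 451^2 = 203401 ≡ 604 (mod 1073)
67 = 64 + 2 + 1 in binary powers of 2.
So 2^67 ≡ 604 · 4 · 2 ≡ 540 (mod 1073).
Squaring chain: 540 → 817 → 83 → 451; never reaches −1, so base 2 is a Miller–Rabin witness that 1073 is composite.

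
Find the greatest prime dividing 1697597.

97

1697597 = 11 · 154327
154327 = 37 · 4171
4171 = 43 · 97
97 is prime.
So 1697597 = 11 · 37 · 43 · 97; the largest prime factor is 97.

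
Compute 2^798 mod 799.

2^1 ≡ 2 (mod 799)
2^2 ≡ 2^2 = 4 ≡ 4 (mod 799)
2^4 ≡ 4^2 = 16 ≡ 16 (mod 799)
2^8 ≡ 16^2 = 256 ≡ 256 (mod 799)
2^16 ≡ 256^2 = 65536 ≡ 18 (mod 799)
2^32 ≡ 18^2 = 324 ≡ 324 (mod 799)
2^64 ≡ 324^2 = 104976 ≡ 307 (mod 799)
2^128 ≡ 307^2 = 94249 ≡ 766 (mod 799)
2^256 ≡ 766^2 = 586756 ≡ 290 (mod 799)
2^512 ≡ 290^2 = 84100 ≡ 205 (mod 799)
798 = 512 + 256 + 16 + 8 + 4 + 2 in binary powers of 2.
So 2^798 ≡ 205 · 290 · 18 · 256 · 16 · 4 ≡ 676 (mod 799).
Since 676 ≠ 1, base 2 is a Fermat witness: 799 is composite.

676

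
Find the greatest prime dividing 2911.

71

2911 = 41 · 71
71 is prime.
So 2911 = 41 · 71; the largest prime factor is 71.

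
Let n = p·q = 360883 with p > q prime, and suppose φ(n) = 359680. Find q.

563

φ(n) = (p−1)(q−1) = n − (p+q) + 1, so p + q = 360883 − 359680 + 1 = 1204.
p and q are the roots of t² − 1204t + 360883 = 0.
Discriminant: 1204² − 4·360883 = 1449616 − 1443532 = 6084; √6084 = 78.
q = (1204 − 78)/2 = 563, p = (1204 + 78)/2 = 641.
Check: 563 · 641 = 360883.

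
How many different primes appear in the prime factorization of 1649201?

3

1649201 = 29^2 · 1961
1961 = 37 · 53
1649201 = 29^2 · 37 · 53, which has 3 distinct prime factors.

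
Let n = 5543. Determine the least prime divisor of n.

5543 is odd.
Digit sum 17, not divisible by 3.
Ends in 3: not divisible by 5.
7: 5543 = 7·791 + 6
11: 5543 = 11·503 + 10
13: 5543 = 13·426 + 5
17: 5543 = 17·326 + 1
19: 5543 = 19·291 + 14
23: 5543 = 23·241

23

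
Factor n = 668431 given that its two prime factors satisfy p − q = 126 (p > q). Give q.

757

Since p = q + 126, we have 668431 = q(q + 126), so q² + 126q − 668431 = 0.
Discriminant: 126² + 4·668431 = 15876 + 2673724 = 2689600; √2689600 = 1640.
q = (−126 + 1640)/2 = 757, and p = q + 126 = 883.
Check: 757 · 883 = 668431.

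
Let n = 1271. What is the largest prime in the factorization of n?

1271 = 31 · 41
41 is prime.
So 1271 = 31 · 41; the largest prime factor is 41.

41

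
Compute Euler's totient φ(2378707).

Factor: 2378707 = 109 · 139 · 157.
φ(2378707) = (109−1) · (139−1) · (157−1) = 108 · 138 · 156 = 2325024.

2325024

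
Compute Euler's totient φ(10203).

6408

Factor: 10203 = 3 · 19 · 179.
φ(10203) = (3−1) · (19−1) · (179−1) = 2 · 18 · 178 = 6408.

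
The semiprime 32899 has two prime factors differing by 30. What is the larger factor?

197

Since p = q + 30, we have 32899 = q(q + 30), so q² + 30q − 32899 = 0.
Discriminant: 30² + 4·32899 = 900 + 131596 = 132496; √132496 = 364.
q = (−30 + 364)/2 = 167, and p = q + 30 = 197.
Check: 167 · 197 = 32899.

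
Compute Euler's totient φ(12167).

Factor: 12167 = 23^3.
φ(12167) = 23^2·(23−1) = 11638.

11638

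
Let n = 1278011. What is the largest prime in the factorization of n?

1278011 = 7 · 182573
182573 = 41 · 4453
4453 = 61 · 73
73 is prime.
So 1278011 = 7 · 41 · 61 · 73; the largest prime factor is 73.

73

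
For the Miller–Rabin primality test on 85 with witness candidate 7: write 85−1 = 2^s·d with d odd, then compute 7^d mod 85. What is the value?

85 − 1 = 84 = 2^2 · 21, so d = 21.
7^1 ≡ 7 (mod 85)
7^2 ≡ 7^2 = 49 ≡ 49 (mod 85)
7^4 ≡ 49^2 = 2401 ≡ 21 (mod 85)
7^8 ≡ 21^2 = 441 ≡ 16 (mod 85)
7^16 ≡ 16^2 = 256 ≡ 1 (mod 85)
21 = 16 + 4 + 1 in binary powers of 2.
So 7^21 ≡ 1 · 21 · 7 ≡ 62 (mod 85).
Squaring chain: 62 → 19; never reaches −1, so base 7 is a Miller–Rabin witness that 85 is composite.

62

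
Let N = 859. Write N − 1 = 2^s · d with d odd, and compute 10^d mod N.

859 − 1 = 858 = 2^1 · 429, so d = 429.
10^1 ≡ 10 (mod 859)
10^2 ≡ 10^2 = 100 ≡ 100 (mod 859)
10^4 ≡ 100^2 = 10000 ≡ 551 (mod 859)
10^8 ≡ 551^2 = 303601 ≡ 374 (mod 859)
10^16 ≡ 374^2 = 139876 ≡ 718 (mod 859)
10^32 ≡ 718^2 = 515524 ≡ 124 (mod 859)
10^64 ≡ 124^2 = 15376 ≡ 773 (mod 859)
10^128 ≡ 773^2 = 597529 ≡ 524 (mod 859)
10^256 ≡ 524^2 = 274576 ≡ 555 (mod 859)
429 = 256 + 128 + 32 + 8 + 4 + 1 in binary powers of 2.
So 10^429 ≡ 555 · 524 · 124 · 374 · 551 · 10 ≡ 858 (mod 859).
Since 10^d ≡ 858 (mod 859), base 10 does not prove 859 composite.

858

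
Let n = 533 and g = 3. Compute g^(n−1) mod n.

81

3^1 ≡ 3 (mod 533)
3^2 ≡ 3^2 = 9 ≡ 9 (mod 533)
3^4 ≡ 9^2 = 81 ≡ 81 (mod 533)
3^8 ≡ 81^2 = 6561 ≡ 165 (mod 533)
3^16 ≡ 165^2 = 27225 ≡ 42 (mod 533)
3^32 ≡ 42^2 = 1764 ≡ 165 (mod 533)
3^64 ≡ 165^2 = 27225 ≡ 42 (mod 533)
3^128 ≡ 42^2 = 1764 ≡ 165 (mod 533)
3^256 ≡ 165^2 = 27225 ≡ 42 (mod 533)
3^512 ≡ 42^2 = 1764 ≡ 165 (mod 533)
532 = 512 + 16 + 4 in binary powers of 2.
So 3^532 ≡ 165 · 42 · 81 ≡ 81 (mod 533).
Since 81 ≠ 1, base 3 is a Fermat witness: 533 is composite.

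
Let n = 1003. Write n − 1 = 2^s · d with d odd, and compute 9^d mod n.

144

1003 − 1 = 1002 = 2^1 · 501, so d = 501.
9^1 ≡ 9 (mod 1003)
9^2 ≡ 9^2 = 81 ≡ 81 (mod 1003)
9^4 ≡ 81^2 = 6561 ≡ 543 (mod 1003)
9^8 ≡ 543^2 = 294849 ≡ 970 (mod 1003)
9^16 ≡ 970^2 = 940900 ≡ 86 (mod 1003)
9^32 ≡ 86^2 = 7396 ≡ 375 (mod 1003)
9^64 ≡ 375^2 = 140625 ≡ 205 (mod 1003)
9^128 ≡ 205^2 = 42025 ≡ 902 (mod 1003)
9^256 ≡ 902^2 = 813604 ≡ 171 (mod 1003)
501 = 256 + 128 + 64 + 32 + 16 + 4 + 1 in binary powers of 2.
So 9^501 ≡ 171 · 902 · 205 · 375 · 86 · 543 · 9 ≡ 144 (mod 1003).
Squaring chain: 144; never reaches −1, so base 9 is a Miller–Rabin witness that 1003 is composite.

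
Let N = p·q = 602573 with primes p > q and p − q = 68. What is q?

743

Since p = q + 68, we have 602573 = q(q + 68), so q² + 68q − 602573 = 0.
Discriminant: 68² + 4·602573 = 4624 + 2410292 = 2414916; √2414916 = 1554.
q = (−68 + 1554)/2 = 743, and p = q + 68 = 811.
Check: 743 · 811 = 602573.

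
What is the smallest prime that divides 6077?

59

6077 is odd.
Digit sum 20, not divisible by 3.
Ends in 7: not divisible by 5.
7: 6077 = 7·868 + 1
11: 6077 = 11·552 + 5
13: 6077 = 13·467 + 6
17: 6077 = 17·357 + 8
19: 6077 = 19·319 + 16
23: 6077 = 23·264 + 5
29: 6077 = 29·209 + 16
31: 6077 = 31·196 + 1
37: 6077 = 37·164 + 9
41: 6077 = 41·148 + 9
43: 6077 = 43·141 + 14
47: 6077 = 47·129 + 14
53: 6077 = 53·114 + 35
59: 6077 = 59·103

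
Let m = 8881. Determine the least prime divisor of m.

83

8881 is odd.
Digit sum 25, not divisible by 3.
Ends in 1: not divisible by 5.
7: 8881 = 7·1268 + 5
11: 8881 = 11·807 + 4
13: 8881 = 13·683 + 2
17: 8881 = 17·522 + 7
19: 8881 = 19·467 + 8
23: 8881 = 23·386 + 3
29: 8881 = 29·306 + 7
31: 8881 = 31·286 + 15
37: 8881 = 37·240 + 1
41: 8881 = 41·216 + 25
43: 8881 = 43·206 + 23
47: 8881 = 47·188 + 45
53: 8881 = 53·167 + 30
59: 8881 = 59·150 + 31
61: 8881 = 61·145 + 36
67: 8881 = 67·132 + 37
71: 8881 = 71·125 + 6
73: 8881 = 73·121 + 48
79: 8881 = 79·112 + 33
83: 8881 = 83·107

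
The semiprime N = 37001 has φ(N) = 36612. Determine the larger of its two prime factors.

φ(n) = (p−1)(q−1) = n − (p+q) + 1, so p + q = 37001 − 36612 + 1 = 390.
p and q are the roots of t² − 390t + 37001 = 0.
Discriminant: 390² − 4·37001 = 152100 − 148004 = 4096; √4096 = 64.
q = (390 − 64)/2 = 163, p = (390 + 64)/2 = 227.
Check: 163 · 227 = 37001.

227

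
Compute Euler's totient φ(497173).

Factor: 497173 = 19 · 137 · 191.
φ(497173) = (19−1) · (137−1) · (191−1) = 18 · 136 · 190 = 465120.

465120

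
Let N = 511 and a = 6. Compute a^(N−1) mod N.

6^1 ≡ 6 (mod 511)
6^2 ≡ 6^2 = 36 ≡ 36 (mod 511)
6^4 ≡ 36^2 = 1296 ≡ 274 (mod 511)
6^8 ≡ 274^2 = 75076 ≡ 470 (mod 511)
6^16 ≡ 470^2 = 220900 ≡ 148 (mod 511)
6^32 ≡ 148^2 = 21904 ≡ 442 (mod 511)
6^64 ≡ 442^2 = 195364 ≡ 162 (mod 511)
6^128 ≡ 162^2 = 26244 ≡ 183 (mod 511)
6^256 ≡ 183^2 = 33489 ≡ 274 (mod 511)
510 = 256 + 128 + 64 + 32 + 16 + 8 + 4 + 2 in binary powers of 2.
So 6^510 ≡ 274 · 183 · 162 · 442 · 148 · 470 · 274 · 36 ≡ 155 (mod 511).
Since 155 ≠ 1, base 6 is a Fermat witness: 511 is composite.

155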